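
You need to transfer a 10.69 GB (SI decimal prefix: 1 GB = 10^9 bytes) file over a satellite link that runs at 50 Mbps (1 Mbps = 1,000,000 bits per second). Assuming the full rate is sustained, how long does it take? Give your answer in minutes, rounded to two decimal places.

10.69 GB = 10,690,000,000 bytes = 85,520,000,000 bits
50 Mbps = 50,000,000 bits/s
time = 85,520,000,000 / 50,000,000 = 1,710.400 s
1,710.400 s / 60 = 28.51 minutes

28.51 minutes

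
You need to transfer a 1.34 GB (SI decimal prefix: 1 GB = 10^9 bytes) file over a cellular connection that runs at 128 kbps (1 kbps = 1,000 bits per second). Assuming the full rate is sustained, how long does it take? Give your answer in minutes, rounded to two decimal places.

1.34 GB = 1,340,000,000 bytes = 10,720,000,000 bits
128 kbps = 128,000 bits/s
time = 10,720,000,000 / 128,000 = 83,750.000 s
83,750.000 s / 60 = 1,395.83 minutes

1,395.83 minutes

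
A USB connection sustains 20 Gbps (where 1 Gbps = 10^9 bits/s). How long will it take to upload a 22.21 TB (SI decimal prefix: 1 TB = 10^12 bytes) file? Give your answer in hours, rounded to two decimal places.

2.47 hours

22.21 TB = 22,210,000,000,000 bytes = 177,680,000,000,000 bits
20 Gbps = 20,000,000,000 bits/s
time = 177,680,000,000,000 / 20,000,000,000 = 8,884.0000 s
8,884.0000 s / 3600 = 2.47 hours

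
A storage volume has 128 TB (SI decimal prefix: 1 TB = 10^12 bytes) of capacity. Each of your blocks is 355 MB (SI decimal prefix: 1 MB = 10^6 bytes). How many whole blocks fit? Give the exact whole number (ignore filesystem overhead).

Capacity: 128 TB = 128,000,000,000,000 bytes
Per item: 355 MB = 355,000,000 bytes
⌊128,000,000,000,000 / 355,000,000⌋ = 360,563

360,563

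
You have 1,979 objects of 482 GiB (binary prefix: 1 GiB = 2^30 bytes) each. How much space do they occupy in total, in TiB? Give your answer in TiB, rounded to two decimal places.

Total = 1,979 × 482 GiB = 953,878 GiB
= 953,878 × 1,073,741,824 bytes = 1,024,218,703,593,472 bytes
1 TiB = 1,099,511,627,776 bytes
1,024,218,703,593,472 / 1,099,511,627,776 = 931.52 TiB

931.52 TiB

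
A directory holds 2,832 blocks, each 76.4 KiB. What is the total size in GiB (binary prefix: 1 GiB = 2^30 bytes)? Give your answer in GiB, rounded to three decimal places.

0.206 GiB

Total = 2,832 × 76.4 KiB = 216364.8 KiB
= 216364.8 × 1,024 bytes = 221,557,555.2 bytes
1 GiB = 1,073,741,824 bytes
221,557,555.2 / 1,073,741,824 = 0.206 GiB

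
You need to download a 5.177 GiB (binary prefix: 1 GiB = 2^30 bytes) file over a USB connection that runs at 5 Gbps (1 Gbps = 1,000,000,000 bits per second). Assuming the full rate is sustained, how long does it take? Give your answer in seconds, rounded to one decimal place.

8.9 seconds

5.177 GiB = 5,558,761,422.848 bytes = 44,470,091,382.784 bits
5 Gbps = 5,000,000,000 bits/s
time = 44,470,091,382.784 / 5,000,000,000 = 8.9 s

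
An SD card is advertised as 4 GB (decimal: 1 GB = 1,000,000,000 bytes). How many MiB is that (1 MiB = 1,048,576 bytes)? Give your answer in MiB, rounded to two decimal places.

3,814.70 MiB

4 GB = 4 × 10^9 bytes = 4,000,000,000 bytes
1 MiB = 2^20 bytes = 1,048,576 bytes
4,000,000,000 / 1,048,576 = 3,814.70 MiB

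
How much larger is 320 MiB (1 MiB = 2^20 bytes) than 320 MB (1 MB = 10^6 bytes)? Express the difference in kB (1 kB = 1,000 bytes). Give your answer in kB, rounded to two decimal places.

15,544.32 kB

320 MiB = 320 × 1,048,576 = 335,544,320 bytes
320 MB = 320 × 1,000,000 = 320,000,000 bytes
difference = 15,544,320 bytes
15,544,320 / 1,000 = 15,544.32 kB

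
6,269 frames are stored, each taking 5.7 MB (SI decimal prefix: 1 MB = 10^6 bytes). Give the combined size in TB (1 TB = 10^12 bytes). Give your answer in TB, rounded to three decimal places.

Total = 6,269 × 5.7 MB = 35733.3 MB
= 35733.3 × 1,000,000 bytes = 35,733,300,000 bytes
1 TB = 1,000,000,000,000 bytes
35,733,300,000 / 1,000,000,000,000 = 0.036 TB

0.036 TB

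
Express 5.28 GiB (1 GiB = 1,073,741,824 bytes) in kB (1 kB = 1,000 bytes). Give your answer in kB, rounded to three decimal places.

5.28 GiB × 1,073,741,824 bytes/GiB = 5,669,356,830.72 bytes
1 kB = 1,000 bytes
5,669,356,830.72 / 1,000 = 5,669,356.831 kB

5,669,356.831 kB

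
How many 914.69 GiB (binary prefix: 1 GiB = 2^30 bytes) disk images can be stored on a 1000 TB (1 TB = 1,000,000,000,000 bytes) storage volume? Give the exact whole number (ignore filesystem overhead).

Capacity: 1000 TB = 1,000,000,000,000,000 bytes
Per item: 914.69 GiB = 982,140,908,994.56 bytes
⌊1,000,000,000,000,000 / 982,140,908,994.56⌋ = 1,018

1,018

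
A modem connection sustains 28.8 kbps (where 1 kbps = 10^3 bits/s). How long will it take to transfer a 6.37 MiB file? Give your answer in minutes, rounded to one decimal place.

30.9 minutes

6.37 MiB = 6,679,429.12 bytes = 53,435,432.96 bits
28.8 kbps = 28,800 bits/s
time = 53,435,432.96 / 28,800 = 1,855.40 s
1,855.40 s / 60 = 30.9 minutes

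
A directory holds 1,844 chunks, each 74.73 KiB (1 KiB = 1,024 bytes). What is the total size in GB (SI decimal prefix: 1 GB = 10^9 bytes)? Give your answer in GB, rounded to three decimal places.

Total = 1,844 × 74.73 KiB = 137802.12 KiB
= 137802.12 × 1,024 bytes = 141,109,370.88 bytes
1 GB = 1,000,000,000 bytes
141,109,370.88 / 1,000,000,000 = 0.141 GB

0.141 GB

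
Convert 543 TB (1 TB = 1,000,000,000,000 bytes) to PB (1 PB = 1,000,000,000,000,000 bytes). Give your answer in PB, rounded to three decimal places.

543 TB × 1,000,000,000,000 bytes/TB = 543,000,000,000,000 bytes
1 PB = 1,000,000,000,000,000 bytes
543,000,000,000,000 / 1,000,000,000,000,000 = 0.543 PB

0.543 PB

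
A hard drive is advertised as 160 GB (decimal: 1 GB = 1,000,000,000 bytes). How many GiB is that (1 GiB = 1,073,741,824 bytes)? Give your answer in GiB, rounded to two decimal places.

160 GB × 1,000,000,000 bytes/GB = 160,000,000,000 bytes
1 GiB = 1,073,741,824 bytes
160,000,000,000 / 1,073,741,824 = 149.01 GiB

149.01 GiB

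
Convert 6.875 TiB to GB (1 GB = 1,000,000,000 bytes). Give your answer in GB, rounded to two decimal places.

6.875 TiB × 1,099,511,627,776 bytes/TiB = 7,559,142,440,960 bytes
1 GB = 1,000,000,000 bytes
7,559,142,440,960 / 1,000,000,000 = 7,559.14 GB

7,559.14 GB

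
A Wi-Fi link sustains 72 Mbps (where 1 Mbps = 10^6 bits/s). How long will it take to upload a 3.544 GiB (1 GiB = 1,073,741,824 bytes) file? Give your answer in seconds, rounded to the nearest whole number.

3.544 GiB = 3,805,341,024.256 bytes = 30,442,728,194.048 bits
72 Mbps = 72,000,000 bits/s
time = 30,442,728,194.048 / 72,000,000 = 423 s

423 seconds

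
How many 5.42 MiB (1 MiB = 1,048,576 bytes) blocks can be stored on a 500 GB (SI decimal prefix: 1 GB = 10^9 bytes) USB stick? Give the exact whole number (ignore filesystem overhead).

87,977

Capacity: 500 GB = 500,000,000,000 bytes
Per item: 5.42 MiB = 5,683,281.92 bytes
⌊500,000,000,000 / 5,683,281.92⌋ = 87,977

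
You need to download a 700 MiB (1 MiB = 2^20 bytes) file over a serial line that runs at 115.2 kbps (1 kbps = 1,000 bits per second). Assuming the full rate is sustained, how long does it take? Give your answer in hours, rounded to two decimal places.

700 MiB = 734,003,200 bytes = 5,872,025,600 bits
115.2 kbps = 115,200 bits/s
time = 5,872,025,600 / 115,200 = 50,972.4444 s
50,972.4444 s / 3600 = 14.16 hours

14.16 hours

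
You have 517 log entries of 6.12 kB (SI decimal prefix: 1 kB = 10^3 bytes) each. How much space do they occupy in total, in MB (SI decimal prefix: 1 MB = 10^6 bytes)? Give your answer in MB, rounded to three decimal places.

3.164 MB

Total = 517 × 6.12 kB = 3164.04 kB
= 3164.04 × 1,000 bytes = 3,164,040 bytes
1 MB = 1,000,000 bytes
3,164,040 / 1,000,000 = 3.164 MB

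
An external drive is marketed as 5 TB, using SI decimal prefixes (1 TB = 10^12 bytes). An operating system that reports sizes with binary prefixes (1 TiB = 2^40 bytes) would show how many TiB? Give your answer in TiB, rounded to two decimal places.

5 TB × 1,000,000,000,000 bytes/TB = 5,000,000,000,000 bytes
1 TiB = 1,099,511,627,776 bytes
5,000,000,000,000 / 1,099,511,627,776 = 4.55 TiB

4.55 TiB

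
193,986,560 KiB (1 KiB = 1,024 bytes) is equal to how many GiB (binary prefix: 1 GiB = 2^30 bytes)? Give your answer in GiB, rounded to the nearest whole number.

193,986,560 KiB × 1,024 bytes/KiB = 198,642,237,440 bytes
1 GiB = 1,073,741,824 bytes
198,642,237,440 / 1,073,741,824 = 185 GiB

185 GiB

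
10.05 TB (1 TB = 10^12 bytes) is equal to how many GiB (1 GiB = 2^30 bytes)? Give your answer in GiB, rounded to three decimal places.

9,359.792 GiB

10.05 TB = 10.05 × 10^12 bytes = 10,050,000,000,000 bytes
1 GiB = 2^30 bytes = 1,073,741,824 bytes
10,050,000,000,000 / 1,073,741,824 = 9,359.792 GiB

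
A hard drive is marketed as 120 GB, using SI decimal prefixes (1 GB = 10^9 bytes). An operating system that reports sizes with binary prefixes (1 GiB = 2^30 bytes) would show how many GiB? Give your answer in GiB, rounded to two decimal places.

120 GB × 1,000,000,000 bytes/GB = 120,000,000,000 bytes
1 GiB = 2^30 bytes = 1,073,741,824 bytes
120,000,000,000 / 1,073,741,824 = 111.76 GiB

111.76 GiB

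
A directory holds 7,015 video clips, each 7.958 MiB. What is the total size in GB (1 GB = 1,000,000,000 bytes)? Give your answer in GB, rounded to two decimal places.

Total = 7,015 × 7.958 MiB = 55825.37 MiB
= 55825.37 × 1,048,576 bytes = 58,537,143,173.12 bytes
1 GB = 1,000,000,000 bytes
58,537,143,173.12 / 1,000,000,000 = 58.54 GB

58.54 GB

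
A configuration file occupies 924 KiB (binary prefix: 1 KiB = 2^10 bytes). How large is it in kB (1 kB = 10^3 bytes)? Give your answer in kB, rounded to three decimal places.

924 KiB × 1,024 bytes/KiB = 946,176 bytes
1 kB = 10^3 bytes = 1,000 bytes
946,176 / 1,000 = 946.176 kB

946.176 kB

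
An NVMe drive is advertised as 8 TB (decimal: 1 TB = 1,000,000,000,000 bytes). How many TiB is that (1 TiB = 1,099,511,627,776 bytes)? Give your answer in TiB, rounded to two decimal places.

7.28 TiB

8 TB = 8 × 10^12 bytes = 8,000,000,000,000 bytes
1 TiB = 1,099,511,627,776 bytes
8,000,000,000,000 / 1,099,511,627,776 = 7.28 TiB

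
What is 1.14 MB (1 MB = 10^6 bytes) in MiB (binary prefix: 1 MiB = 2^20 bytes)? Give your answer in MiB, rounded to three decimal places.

1.14 MB × 1,000,000 bytes/MB = 1,140,000 bytes
1 MiB = 1,048,576 bytes
1,140,000 / 1,048,576 = 1.087 MiB

1.087 MiB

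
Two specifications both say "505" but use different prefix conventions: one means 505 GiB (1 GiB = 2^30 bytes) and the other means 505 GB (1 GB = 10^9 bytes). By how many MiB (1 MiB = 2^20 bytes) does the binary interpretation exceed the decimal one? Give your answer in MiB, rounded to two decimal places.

35,514.47 MiB

505 GiB = 505 × 1,073,741,824 = 542,239,621,120 bytes
505 GB = 505 × 1,000,000,000 = 505,000,000,000 bytes
difference = 37,239,621,120 bytes
37,239,621,120 / 1,048,576 = 35,514.47 MiB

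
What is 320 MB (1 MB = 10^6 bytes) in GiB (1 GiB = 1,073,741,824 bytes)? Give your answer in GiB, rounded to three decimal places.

0.298 GiB

320 MB = 320 × 10^6 bytes = 320,000,000 bytes
1 GiB = 2^30 bytes = 1,073,741,824 bytes
320,000,000 / 1,073,741,824 = 0.298 GiB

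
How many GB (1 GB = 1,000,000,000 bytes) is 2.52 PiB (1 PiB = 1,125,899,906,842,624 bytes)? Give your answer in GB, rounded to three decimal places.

2,837,267.765 GB

2.52 PiB × 1,125,899,906,842,624 bytes/PiB = 2,837,267,765,243,412.48 bytes
1 GB = 1,000,000,000 bytes
2,837,267,765,243,412.48 / 1,000,000,000 = 2,837,267.765 GB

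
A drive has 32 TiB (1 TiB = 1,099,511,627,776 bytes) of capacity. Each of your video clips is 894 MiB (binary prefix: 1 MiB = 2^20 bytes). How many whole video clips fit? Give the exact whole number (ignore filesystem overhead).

37,532

Capacity: 32 TiB = 35,184,372,088,832 bytes
Per item: 894 MiB = 937,426,944 bytes
⌊35,184,372,088,832 / 937,426,944⌋ = 37,532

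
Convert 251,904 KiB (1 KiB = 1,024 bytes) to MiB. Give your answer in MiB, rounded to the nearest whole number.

251,904 KiB = 251,904 × 2^10 bytes = 257,949,696 bytes
1 MiB = 2^20 bytes = 1,048,576 bytes
257,949,696 / 1,048,576 = 246 MiB

246 MiB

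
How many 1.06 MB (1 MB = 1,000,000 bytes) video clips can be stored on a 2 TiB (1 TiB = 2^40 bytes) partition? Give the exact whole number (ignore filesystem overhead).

Capacity: 2 TiB = 2,199,023,255,552 bytes
Per item: 1.06 MB = 1,060,000 bytes
⌊2,199,023,255,552 / 1,060,000⌋ = 2,074,550

2,074,550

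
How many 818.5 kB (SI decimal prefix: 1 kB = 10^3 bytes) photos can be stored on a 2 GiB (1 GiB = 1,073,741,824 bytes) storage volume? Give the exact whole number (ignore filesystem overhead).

2,623

Capacity: 2 GiB = 2,147,483,648 bytes
Per item: 818.5 kB = 818,500 bytes
⌊2,147,483,648 / 818,500⌋ = 2,623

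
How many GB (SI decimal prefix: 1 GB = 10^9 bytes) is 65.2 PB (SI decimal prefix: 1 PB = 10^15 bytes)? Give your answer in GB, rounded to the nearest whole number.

65.2 PB = 65.2 × 10^15 bytes = 65,200,000,000,000,000 bytes
1 GB = 1,000,000,000 bytes
65,200,000,000,000,000 / 1,000,000,000 = 65,200,000 GB

65,200,000 GB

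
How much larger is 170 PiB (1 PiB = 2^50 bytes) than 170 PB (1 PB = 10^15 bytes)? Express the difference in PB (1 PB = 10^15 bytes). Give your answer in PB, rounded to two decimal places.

170 PiB = 170 × 1,125,899,906,842,624 = 191,402,984,163,246,080 bytes
170 PB = 170 × 1,000,000,000,000,000 = 170,000,000,000,000,000 bytes
difference = 21,402,984,163,246,080 bytes
21,402,984,163,246,080 / 1,000,000,000,000,000 = 21.40 PB

21.40 PB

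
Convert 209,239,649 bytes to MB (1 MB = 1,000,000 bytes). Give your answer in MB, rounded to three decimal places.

209,239,649 bytes given.
1 MB = 10^6 bytes = 1,000,000 bytes
209,239,649 / 1,000,000 = 209.240 MB

209.240 MB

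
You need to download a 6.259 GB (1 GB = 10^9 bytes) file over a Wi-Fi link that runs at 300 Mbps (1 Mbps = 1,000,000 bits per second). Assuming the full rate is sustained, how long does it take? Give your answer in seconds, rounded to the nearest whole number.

167 seconds

6.259 GB = 6,259,000,000 bytes = 50,072,000,000 bits
300 Mbps = 300,000,000 bits/s
time = 50,072,000,000 / 300,000,000 = 167 s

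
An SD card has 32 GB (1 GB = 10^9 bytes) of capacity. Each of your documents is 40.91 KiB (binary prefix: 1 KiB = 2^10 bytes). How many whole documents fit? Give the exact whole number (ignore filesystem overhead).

763,871

Capacity: 32 GB = 32,000,000,000 bytes
Per item: 40.91 KiB = 41,891.84 bytes
⌊32,000,000,000 / 41,891.84⌋ = 763,871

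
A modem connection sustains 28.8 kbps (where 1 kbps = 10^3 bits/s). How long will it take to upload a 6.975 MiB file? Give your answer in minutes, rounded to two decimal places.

33.86 minutes

6.975 MiB = 7,313,817.6 bytes = 58,510,540.8 bits
28.8 kbps = 28,800 bits/s
time = 58,510,540.8 / 28,800 = 2,031.616 s
2,031.616 s / 60 = 33.86 minutes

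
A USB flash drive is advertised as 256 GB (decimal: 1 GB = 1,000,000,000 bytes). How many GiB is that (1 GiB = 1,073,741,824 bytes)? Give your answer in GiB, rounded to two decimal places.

256 GB × 1,000,000,000 bytes/GB = 256,000,000,000 bytes
1 GiB = 2^30 bytes = 1,073,741,824 bytes
256,000,000,000 / 1,073,741,824 = 238.42 GiB

238.42 GiB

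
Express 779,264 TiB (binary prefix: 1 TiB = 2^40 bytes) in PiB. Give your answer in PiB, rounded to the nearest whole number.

779,264 TiB = 779,264 × 2^40 bytes = 856,809,829,107,236,864 bytes
1 PiB = 2^50 bytes = 1,125,899,906,842,624 bytes
856,809,829,107,236,864 / 1,125,899,906,842,624 = 761 PiB

761 PiB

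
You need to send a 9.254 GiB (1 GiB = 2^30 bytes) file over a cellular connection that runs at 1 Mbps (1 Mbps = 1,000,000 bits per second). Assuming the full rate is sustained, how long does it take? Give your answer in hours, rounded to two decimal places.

9.254 GiB = 9,936,406,839.296 bytes = 79,491,254,714.368 bits
1 Mbps = 1,000,000 bits/s
time = 79,491,254,714.368 / 1,000,000 = 79,491.2547 s
79,491.2547 s / 3600 = 22.08 hours

22.08 hours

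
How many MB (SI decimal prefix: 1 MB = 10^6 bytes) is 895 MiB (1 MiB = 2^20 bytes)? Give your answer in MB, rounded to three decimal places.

938.476 MB

895 MiB × 1,048,576 bytes/MiB = 938,475,520 bytes
1 MB = 1,000,000 bytes
938,475,520 / 1,000,000 = 938.476 MB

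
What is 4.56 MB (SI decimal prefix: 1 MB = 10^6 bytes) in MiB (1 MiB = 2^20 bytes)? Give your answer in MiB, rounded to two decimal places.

4.56 MB = 4.56 × 10^6 bytes = 4,560,000 bytes
1 MiB = 2^20 bytes = 1,048,576 bytes
4,560,000 / 1,048,576 = 4.35 MiB

4.35 MiB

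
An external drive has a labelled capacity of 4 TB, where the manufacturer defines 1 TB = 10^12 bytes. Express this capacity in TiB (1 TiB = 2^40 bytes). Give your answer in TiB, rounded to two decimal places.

4 TB × 1,000,000,000,000 bytes/TB = 4,000,000,000,000 bytes
1 TiB = 1,099,511,627,776 bytes
4,000,000,000,000 / 1,099,511,627,776 = 3.64 TiB

3.64 TiB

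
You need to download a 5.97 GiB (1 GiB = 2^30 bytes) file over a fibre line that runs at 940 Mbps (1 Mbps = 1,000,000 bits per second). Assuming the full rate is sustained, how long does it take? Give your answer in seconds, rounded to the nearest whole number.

5.97 GiB = 6,410,238,689.28 bytes = 51,281,909,514.24 bits
940 Mbps = 940,000,000 bits/s
time = 51,281,909,514.24 / 940,000,000 = 55 s

55 seconds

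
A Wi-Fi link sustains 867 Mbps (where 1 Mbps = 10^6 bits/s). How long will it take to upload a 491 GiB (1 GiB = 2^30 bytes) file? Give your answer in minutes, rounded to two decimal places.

81.08 minutes

491 GiB = 527,207,235,584 bytes = 4,217,657,884,672 bits
867 Mbps = 867,000,000 bits/s
time = 4,217,657,884,672 / 867,000,000 = 4,864.657 s
4,864.657 s / 60 = 81.08 minutes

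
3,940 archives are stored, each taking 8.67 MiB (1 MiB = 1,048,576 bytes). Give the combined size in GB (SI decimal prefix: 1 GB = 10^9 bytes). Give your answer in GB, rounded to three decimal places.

Total = 3,940 × 8.67 MiB = 34159.8 MiB
= 34159.8 × 1,048,576 bytes = 35,819,146,444.8 bytes
1 GB = 1,000,000,000 bytes
35,819,146,444.8 / 1,000,000,000 = 35.819 GB

35.819 GB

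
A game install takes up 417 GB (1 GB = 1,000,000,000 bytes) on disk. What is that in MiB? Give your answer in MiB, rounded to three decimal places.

417 GB × 1,000,000,000 bytes/GB = 417,000,000,000 bytes
1 MiB = 2^20 bytes = 1,048,576 bytes
417,000,000,000 / 1,048,576 = 397,682.190 MiB

397,682.190 MiB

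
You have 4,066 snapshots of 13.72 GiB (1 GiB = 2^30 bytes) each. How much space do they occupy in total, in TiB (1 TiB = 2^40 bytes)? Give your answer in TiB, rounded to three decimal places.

54.478 TiB

Total = 4,066 × 13.72 GiB = 55785.52 GiB
= 55785.52 × 1,073,741,824 bytes = 59,899,245,997,588.48 bytes
1 TiB = 1,099,511,627,776 bytes
59,899,245,997,588.48 / 1,099,511,627,776 = 54.478 TiB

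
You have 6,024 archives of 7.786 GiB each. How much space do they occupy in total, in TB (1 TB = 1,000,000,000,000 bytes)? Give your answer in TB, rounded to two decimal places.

50.36 TB

Total = 6,024 × 7.786 GiB = 46902.864 GiB
= 46902.864 × 1,073,741,824 bytes = 50,361,566,742,183.936 bytes
1 TB = 1,000,000,000,000 bytes
50,361,566,742,183.936 / 1,000,000,000,000 = 50.36 TB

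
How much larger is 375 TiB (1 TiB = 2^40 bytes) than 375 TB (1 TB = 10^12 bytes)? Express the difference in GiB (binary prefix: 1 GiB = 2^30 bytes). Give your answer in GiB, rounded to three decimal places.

34,754.035 GiB

375 TiB = 375 × 1,099,511,627,776 = 412,316,860,416,000 bytes
375 TB = 375 × 1,000,000,000,000 = 375,000,000,000,000 bytes
difference = 37,316,860,416,000 bytes
37,316,860,416,000 / 1,073,741,824 = 34,754.035 GiB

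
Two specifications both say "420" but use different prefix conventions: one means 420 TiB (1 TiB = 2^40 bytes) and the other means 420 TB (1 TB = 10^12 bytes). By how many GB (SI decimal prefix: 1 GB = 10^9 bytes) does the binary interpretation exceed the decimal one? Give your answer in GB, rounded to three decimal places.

420 TiB = 420 × 1,099,511,627,776 = 461,794,883,665,920 bytes
420 TB = 420 × 1,000,000,000,000 = 420,000,000,000,000 bytes
difference = 41,794,883,665,920 bytes
41,794,883,665,920 / 1,000,000,000 = 41,794.884 GB

41,794.884 GB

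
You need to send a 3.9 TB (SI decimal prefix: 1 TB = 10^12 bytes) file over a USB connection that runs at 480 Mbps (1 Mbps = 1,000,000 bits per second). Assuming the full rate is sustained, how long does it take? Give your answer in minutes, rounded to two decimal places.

1,083.33 minutes

3.9 TB = 3,900,000,000,000 bytes = 31,200,000,000,000 bits
480 Mbps = 480,000,000 bits/s
time = 31,200,000,000,000 / 480,000,000 = 65,000.000 s
65,000.000 s / 60 = 1,083.33 minutes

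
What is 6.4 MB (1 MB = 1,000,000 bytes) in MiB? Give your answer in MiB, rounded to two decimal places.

6.10 MiB

6.4 MB × 1,000,000 bytes/MB = 6,400,000 bytes
1 MiB = 1,048,576 bytes
6,400,000 / 1,048,576 = 6.10 MiB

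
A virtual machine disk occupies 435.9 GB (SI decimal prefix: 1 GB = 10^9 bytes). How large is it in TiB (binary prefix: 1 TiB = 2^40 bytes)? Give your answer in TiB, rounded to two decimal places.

435.9 GB = 435.9 × 10^9 bytes = 435,900,000,000 bytes
1 TiB = 2^40 bytes = 1,099,511,627,776 bytes
435,900,000,000 / 1,099,511,627,776 = 0.40 TiB

0.40 TiB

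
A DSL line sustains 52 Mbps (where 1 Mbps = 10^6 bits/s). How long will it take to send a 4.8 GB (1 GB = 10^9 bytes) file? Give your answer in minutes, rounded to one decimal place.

4.8 GB = 4,800,000,000 bytes = 38,400,000,000 bits
52 Mbps = 52,000,000 bits/s
time = 38,400,000,000 / 52,000,000 = 738.46 s
738.46 s / 60 = 12.3 minutes

12.3 minutes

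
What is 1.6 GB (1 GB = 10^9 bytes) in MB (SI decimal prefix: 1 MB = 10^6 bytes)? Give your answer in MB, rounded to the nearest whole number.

1.6 GB = 1.6 × 10^9 bytes = 1,600,000,000 bytes
1 MB = 10^6 bytes = 1,000,000 bytes
1,600,000,000 / 1,000,000 = 1,600 MB

1,600 MB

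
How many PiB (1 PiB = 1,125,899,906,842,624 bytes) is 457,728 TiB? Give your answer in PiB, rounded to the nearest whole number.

457,728 TiB = 457,728 × 2^40 bytes = 503,277,258,358,652,928 bytes
1 PiB = 2^50 bytes = 1,125,899,906,842,624 bytes
503,277,258,358,652,928 / 1,125,899,906,842,624 = 447 PiB

447 PiB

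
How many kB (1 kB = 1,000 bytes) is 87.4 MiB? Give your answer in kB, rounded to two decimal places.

87.4 MiB = 87.4 × 2^20 bytes = 91,645,542.4 bytes
1 kB = 1,000 bytes
91,645,542.4 / 1,000 = 91,645.54 kB

91,645.54 kB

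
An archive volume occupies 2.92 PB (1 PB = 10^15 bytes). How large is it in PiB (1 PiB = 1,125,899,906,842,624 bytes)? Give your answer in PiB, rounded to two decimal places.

2.59 PiB

2.92 PB = 2.92 × 10^15 bytes = 2,920,000,000,000,000 bytes
1 PiB = 2^50 bytes = 1,125,899,906,842,624 bytes
2,920,000,000,000,000 / 1,125,899,906,842,624 = 2.59 PiB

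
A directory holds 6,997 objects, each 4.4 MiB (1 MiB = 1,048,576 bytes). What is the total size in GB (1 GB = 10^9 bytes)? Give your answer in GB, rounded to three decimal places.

32.282 GB

Total = 6,997 × 4.4 MiB = 30786.8 MiB
= 30786.8 × 1,048,576 bytes = 32,282,299,596.8 bytes
1 GB = 1,000,000,000 bytes
32,282,299,596.8 / 1,000,000,000 = 32.282 GB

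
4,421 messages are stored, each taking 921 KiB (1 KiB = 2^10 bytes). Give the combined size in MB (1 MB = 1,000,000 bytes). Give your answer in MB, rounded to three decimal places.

4,169.463 MB

Total = 4,421 × 921 KiB = 4,071,741 KiB
= 4,071,741 × 1,024 bytes = 4,169,462,784 bytes
1 MB = 1,000,000 bytes
4,169,462,784 / 1,000,000 = 4,169.463 MB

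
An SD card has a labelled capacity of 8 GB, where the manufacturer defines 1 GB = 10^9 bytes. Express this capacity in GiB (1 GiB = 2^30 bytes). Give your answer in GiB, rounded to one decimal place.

8 GB = 8 × 10^9 bytes = 8,000,000,000 bytes
1 GiB = 2^30 bytes = 1,073,741,824 bytes
8,000,000,000 / 1,073,741,824 = 7.5 GiB

7.5 GiB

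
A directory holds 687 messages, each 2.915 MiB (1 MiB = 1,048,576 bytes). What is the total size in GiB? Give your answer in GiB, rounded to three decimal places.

Total = 687 × 2.915 MiB = 2002.605 MiB
= 2002.605 × 1,048,576 bytes = 2,099,883,540.48 bytes
1 GiB = 1,073,741,824 bytes
2,099,883,540.48 / 1,073,741,824 = 1.956 GiB

1.956 GiB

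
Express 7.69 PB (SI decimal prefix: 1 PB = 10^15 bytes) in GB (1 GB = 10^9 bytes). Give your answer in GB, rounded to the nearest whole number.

7.69 PB = 7.69 × 10^15 bytes = 7,690,000,000,000,000 bytes
1 GB = 1,000,000,000 bytes
7,690,000,000,000,000 / 1,000,000,000 = 7,690,000 GB

7,690,000 GB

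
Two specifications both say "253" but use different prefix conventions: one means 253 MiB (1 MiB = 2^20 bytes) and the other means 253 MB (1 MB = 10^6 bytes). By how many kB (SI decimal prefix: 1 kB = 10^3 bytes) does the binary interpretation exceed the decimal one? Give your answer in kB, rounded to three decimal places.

253 MiB = 253 × 1,048,576 = 265,289,728 bytes
253 MB = 253 × 1,000,000 = 253,000,000 bytes
difference = 12,289,728 bytes
12,289,728 / 1,000 = 12,289.728 kB

12,289.728 kB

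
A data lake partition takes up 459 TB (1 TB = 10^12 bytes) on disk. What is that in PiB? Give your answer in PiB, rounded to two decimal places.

459 TB = 459 × 10^12 bytes = 459,000,000,000,000 bytes
1 PiB = 2^50 bytes = 1,125,899,906,842,624 bytes
459,000,000,000,000 / 1,125,899,906,842,624 = 0.41 PiB

0.41 PiB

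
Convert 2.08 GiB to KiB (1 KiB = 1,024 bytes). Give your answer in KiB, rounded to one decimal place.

2,181,038.1 KiB

2.08 GiB = 2.08 × 2^30 bytes = 2,233,382,993.92 bytes
1 KiB = 1,024 bytes
2,233,382,993.92 / 1,024 = 2,181,038.1 KiB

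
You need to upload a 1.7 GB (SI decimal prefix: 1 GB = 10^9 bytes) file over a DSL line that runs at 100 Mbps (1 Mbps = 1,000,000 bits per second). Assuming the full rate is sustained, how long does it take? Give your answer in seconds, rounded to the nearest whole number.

136 seconds

1.7 GB = 1,700,000,000 bytes = 13,600,000,000 bits
100 Mbps = 100,000,000 bits/s
time = 13,600,000,000 / 100,000,000 = 136 s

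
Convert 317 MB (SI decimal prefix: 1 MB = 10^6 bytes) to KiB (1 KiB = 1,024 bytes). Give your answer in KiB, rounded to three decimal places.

317 MB × 1,000,000 bytes/MB = 317,000,000 bytes
1 KiB = 2^10 bytes = 1,024 bytes
317,000,000 / 1,024 = 309,570.313 KiB

309,570.313 KiB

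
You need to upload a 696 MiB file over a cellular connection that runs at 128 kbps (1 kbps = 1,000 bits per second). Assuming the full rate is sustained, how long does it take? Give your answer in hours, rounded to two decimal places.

12.67 hours

696 MiB = 729,808,896 bytes = 5,838,471,168 bits
128 kbps = 128,000 bits/s
time = 5,838,471,168 / 128,000 = 45,613.0560 s
45,613.0560 s / 3600 = 12.67 hours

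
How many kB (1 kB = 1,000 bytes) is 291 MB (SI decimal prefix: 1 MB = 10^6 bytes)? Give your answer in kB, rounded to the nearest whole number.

291,000 kB

291 MB = 291 × 10^6 bytes = 291,000,000 bytes
1 kB = 10^3 bytes = 1,000 bytes
291,000,000 / 1,000 = 291,000 kB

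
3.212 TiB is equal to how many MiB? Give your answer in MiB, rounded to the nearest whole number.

3.212 TiB = 3.212 × 2^40 bytes = 3,531,631,348,416.512 bytes
1 MiB = 1,048,576 bytes
3,531,631,348,416.512 / 1,048,576 = 3,368,026 MiB

3,368,026 MiB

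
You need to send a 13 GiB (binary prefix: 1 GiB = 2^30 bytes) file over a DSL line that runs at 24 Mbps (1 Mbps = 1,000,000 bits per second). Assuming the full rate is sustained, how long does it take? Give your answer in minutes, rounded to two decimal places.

77.55 minutes

13 GiB = 13,958,643,712 bytes = 111,669,149,696 bits
24 Mbps = 24,000,000 bits/s
time = 111,669,149,696 / 24,000,000 = 4,652.881 s
4,652.881 s / 60 = 77.55 minutes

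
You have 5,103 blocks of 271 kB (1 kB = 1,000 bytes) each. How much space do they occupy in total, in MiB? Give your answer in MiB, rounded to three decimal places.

Total = 5,103 × 271 kB = 1,382,913 kB
= 1,382,913 × 1,000 bytes = 1,382,913,000 bytes
1 MiB = 1,048,576 bytes
1,382,913,000 / 1,048,576 = 1,318.849 MiB

1,318.849 MiB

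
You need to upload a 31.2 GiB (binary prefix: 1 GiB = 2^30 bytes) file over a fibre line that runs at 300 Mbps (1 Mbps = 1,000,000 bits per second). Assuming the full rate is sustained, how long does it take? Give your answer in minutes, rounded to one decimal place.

31.2 GiB = 33,500,744,908.8 bytes = 268,005,959,270.4 bits
300 Mbps = 300,000,000 bits/s
time = 268,005,959,270.4 / 300,000,000 = 893.35 s
893.35 s / 60 = 14.9 minutes

14.9 minutes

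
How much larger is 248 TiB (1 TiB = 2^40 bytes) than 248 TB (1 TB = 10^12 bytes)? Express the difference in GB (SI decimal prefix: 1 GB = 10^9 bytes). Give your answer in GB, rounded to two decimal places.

248 TiB = 248 × 1,099,511,627,776 = 272,678,883,688,448 bytes
248 TB = 248 × 1,000,000,000,000 = 248,000,000,000,000 bytes
difference = 24,678,883,688,448 bytes
24,678,883,688,448 / 1,000,000,000 = 24,678.88 GB

24,678.88 GB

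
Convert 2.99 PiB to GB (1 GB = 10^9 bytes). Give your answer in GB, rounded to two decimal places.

2.99 PiB × 1,125,899,906,842,624 bytes/PiB = 3,366,440,721,459,445.76 bytes
1 GB = 1,000,000,000 bytes
3,366,440,721,459,445.76 / 1,000,000,000 = 3,366,440.72 GB

3,366,440.72 GB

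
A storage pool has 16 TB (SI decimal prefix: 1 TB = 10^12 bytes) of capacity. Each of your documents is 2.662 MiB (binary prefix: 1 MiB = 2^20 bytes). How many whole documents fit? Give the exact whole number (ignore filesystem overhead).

Capacity: 16 TB = 16,000,000,000,000 bytes
Per item: 2.662 MiB = 2,791,309.312 bytes
⌊16,000,000,000,000 / 2,791,309.312⌋ = 5,732,077

5,732,077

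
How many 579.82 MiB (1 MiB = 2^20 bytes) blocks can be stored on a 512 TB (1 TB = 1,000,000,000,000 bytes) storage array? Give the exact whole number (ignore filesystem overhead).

Capacity: 512 TB = 512,000,000,000,000 bytes
Per item: 579.82 MiB = 607,985,336.32 bytes
⌊512,000,000,000,000 / 607,985,336.32⌋ = 842,125

842,125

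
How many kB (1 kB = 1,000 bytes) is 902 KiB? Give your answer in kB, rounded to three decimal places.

923.648 kB

902 KiB × 1,024 bytes/KiB = 923,648 bytes
1 kB = 1,000 bytes
923,648 / 1,000 = 923.648 kB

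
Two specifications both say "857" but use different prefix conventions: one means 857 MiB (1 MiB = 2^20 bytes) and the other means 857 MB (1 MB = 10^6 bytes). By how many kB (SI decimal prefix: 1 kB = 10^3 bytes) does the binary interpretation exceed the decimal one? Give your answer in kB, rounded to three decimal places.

857 MiB = 857 × 1,048,576 = 898,629,632 bytes
857 MB = 857 × 1,000,000 = 857,000,000 bytes
difference = 41,629,632 bytes
41,629,632 / 1,000 = 41,629.632 kB

41,629.632 kB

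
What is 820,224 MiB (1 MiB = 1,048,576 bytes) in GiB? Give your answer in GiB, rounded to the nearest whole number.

820,224 MiB × 1,048,576 bytes/MiB = 860,067,201,024 bytes
1 GiB = 2^30 bytes = 1,073,741,824 bytes
860,067,201,024 / 1,073,741,824 = 801 GiB

801 GiB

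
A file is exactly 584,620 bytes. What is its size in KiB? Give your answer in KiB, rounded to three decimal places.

584,620 bytes given.
1 KiB = 1,024 bytes
584,620 / 1,024 = 570.918 KiB

570.918 KiB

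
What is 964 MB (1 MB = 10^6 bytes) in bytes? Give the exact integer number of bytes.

964,000,000 bytes

964 × 1,000,000 = 964,000,000 bytes  (1 MB = 10^6 bytes)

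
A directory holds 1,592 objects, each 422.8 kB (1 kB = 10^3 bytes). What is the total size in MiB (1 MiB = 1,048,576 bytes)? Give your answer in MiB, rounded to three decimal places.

641.916 MiB

Total = 1,592 × 422.8 kB = 673097.6 kB
= 673097.6 × 1,000 bytes = 673,097,600 bytes
1 MiB = 1,048,576 bytes
673,097,600 / 1,048,576 = 641.916 MiB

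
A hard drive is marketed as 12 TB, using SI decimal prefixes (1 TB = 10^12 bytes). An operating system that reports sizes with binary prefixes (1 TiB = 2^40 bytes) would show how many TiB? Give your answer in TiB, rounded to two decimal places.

12 TB = 12 × 10^12 bytes = 12,000,000,000,000 bytes
1 TiB = 2^40 bytes = 1,099,511,627,776 bytes
12,000,000,000,000 / 1,099,511,627,776 = 10.91 TiB

10.91 TiB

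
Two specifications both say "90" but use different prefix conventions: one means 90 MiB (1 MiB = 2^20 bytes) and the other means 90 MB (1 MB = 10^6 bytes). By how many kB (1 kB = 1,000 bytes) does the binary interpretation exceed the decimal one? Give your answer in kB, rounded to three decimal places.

90 MiB = 90 × 1,048,576 = 94,371,840 bytes
90 MB = 90 × 1,000,000 = 90,000,000 bytes
difference = 4,371,840 bytes
4,371,840 / 1,000 = 4,371.840 kB

4,371.840 kB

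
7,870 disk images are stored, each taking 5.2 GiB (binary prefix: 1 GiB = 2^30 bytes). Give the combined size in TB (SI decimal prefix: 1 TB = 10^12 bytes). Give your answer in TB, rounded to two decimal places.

43.94 TB

Total = 7,870 × 5.2 GiB = 40,924 GiB
= 40,924 × 1,073,741,824 bytes = 43,941,810,405,376 bytes
1 TB = 1,000,000,000,000 bytes
43,941,810,405,376 / 1,000,000,000,000 = 43.94 TB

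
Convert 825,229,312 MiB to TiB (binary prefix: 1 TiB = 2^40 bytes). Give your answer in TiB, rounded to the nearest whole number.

825,229,312 MiB = 825,229,312 × 2^20 bytes = 865,315,651,059,712 bytes
1 TiB = 1,099,511,627,776 bytes
865,315,651,059,712 / 1,099,511,627,776 = 787 TiB

787 TiB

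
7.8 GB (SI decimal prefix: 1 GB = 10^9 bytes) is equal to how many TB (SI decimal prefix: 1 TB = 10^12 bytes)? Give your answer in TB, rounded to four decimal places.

7.8 GB = 7.8 × 10^9 bytes = 7,800,000,000 bytes
1 TB = 1,000,000,000,000 bytes
7,800,000,000 / 1,000,000,000,000 = 0.0078 TB

0.0078 TB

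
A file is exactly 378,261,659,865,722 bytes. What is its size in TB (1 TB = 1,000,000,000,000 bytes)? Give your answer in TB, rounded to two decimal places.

378.26 TB

378,261,659,865,722 bytes given.
1 TB = 10^12 bytes = 1,000,000,000,000 bytes
378,261,659,865,722 / 1,000,000,000,000 = 378.26 TB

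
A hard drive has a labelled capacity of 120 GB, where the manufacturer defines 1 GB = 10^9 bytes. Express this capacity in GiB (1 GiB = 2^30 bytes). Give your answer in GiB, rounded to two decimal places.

120 GB = 120 × 10^9 bytes = 120,000,000,000 bytes
1 GiB = 2^30 bytes = 1,073,741,824 bytes
120,000,000,000 / 1,073,741,824 = 111.76 GiB

111.76 GiB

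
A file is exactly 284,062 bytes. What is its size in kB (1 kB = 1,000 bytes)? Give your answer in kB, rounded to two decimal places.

284,062 bytes given.
1 kB = 1,000 bytes
284,062 / 1,000 = 284.06 kB

284.06 kB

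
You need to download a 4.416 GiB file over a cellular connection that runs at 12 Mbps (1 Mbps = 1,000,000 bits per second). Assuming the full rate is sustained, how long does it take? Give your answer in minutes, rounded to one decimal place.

52.7 minutes

4.416 GiB = 4,741,643,894.784 bytes = 37,933,151,158.272 bits
12 Mbps = 12,000,000 bits/s
time = 37,933,151,158.272 / 12,000,000 = 3,161.10 s
3,161.10 s / 60 = 52.7 minutes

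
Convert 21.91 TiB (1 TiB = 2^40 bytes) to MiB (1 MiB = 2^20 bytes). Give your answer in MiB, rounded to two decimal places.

21.91 TiB = 21.91 × 2^40 bytes = 24,090,299,764,572.16 bytes
1 MiB = 2^20 bytes = 1,048,576 bytes
24,090,299,764,572.16 / 1,048,576 = 22,974,300.16 MiB

22,974,300.16 MiB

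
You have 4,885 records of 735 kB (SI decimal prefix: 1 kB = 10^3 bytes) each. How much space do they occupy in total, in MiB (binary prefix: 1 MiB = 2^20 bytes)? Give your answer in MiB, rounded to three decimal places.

Total = 4,885 × 735 kB = 3,590,475 kB
= 3,590,475 × 1,000 bytes = 3,590,475,000 bytes
1 MiB = 1,048,576 bytes
3,590,475,000 / 1,048,576 = 3,424.144 MiB

3,424.144 MiB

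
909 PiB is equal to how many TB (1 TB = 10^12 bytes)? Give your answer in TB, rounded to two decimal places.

1,023,443.02 TB

909 PiB = 909 × 2^50 bytes = 1,023,443,015,319,945,216 bytes
1 TB = 1,000,000,000,000 bytes
1,023,443,015,319,945,216 / 1,000,000,000,000 = 1,023,443.02 TB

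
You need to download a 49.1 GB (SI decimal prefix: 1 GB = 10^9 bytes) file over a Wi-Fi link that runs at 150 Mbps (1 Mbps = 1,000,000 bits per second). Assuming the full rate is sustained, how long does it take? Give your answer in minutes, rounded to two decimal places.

43.64 minutes

49.1 GB = 49,100,000,000 bytes = 392,800,000,000 bits
150 Mbps = 150,000,000 bits/s
time = 392,800,000,000 / 150,000,000 = 2,618.667 s
2,618.667 s / 60 = 43.64 minutes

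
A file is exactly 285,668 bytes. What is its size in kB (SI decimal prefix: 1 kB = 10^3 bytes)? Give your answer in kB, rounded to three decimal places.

285.668 kB

285,668 bytes given.
1 kB = 1,000 bytes
285,668 / 1,000 = 285.668 kB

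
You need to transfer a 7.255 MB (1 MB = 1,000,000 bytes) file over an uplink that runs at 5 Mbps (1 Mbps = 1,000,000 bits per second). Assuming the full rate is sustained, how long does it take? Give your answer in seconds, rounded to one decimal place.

11.6 seconds

7.255 MB = 7,255,000 bytes = 58,040,000 bits
5 Mbps = 5,000,000 bits/s
time = 58,040,000 / 5,000,000 = 11.6 s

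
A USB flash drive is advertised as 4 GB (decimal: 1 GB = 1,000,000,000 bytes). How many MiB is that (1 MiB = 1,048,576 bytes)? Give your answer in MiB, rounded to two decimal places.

3,814.70 MiB

4 GB = 4 × 10^9 bytes = 4,000,000,000 bytes
1 MiB = 2^20 bytes = 1,048,576 bytes
4,000,000,000 / 1,048,576 = 3,814.70 MiB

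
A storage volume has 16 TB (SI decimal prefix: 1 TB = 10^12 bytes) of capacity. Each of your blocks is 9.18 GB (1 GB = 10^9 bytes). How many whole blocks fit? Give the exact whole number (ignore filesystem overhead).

1,742

Capacity: 16 TB = 16,000,000,000,000 bytes
Per item: 9.18 GB = 9,180,000,000 bytes
⌊16,000,000,000,000 / 9,180,000,000⌋ = 1,742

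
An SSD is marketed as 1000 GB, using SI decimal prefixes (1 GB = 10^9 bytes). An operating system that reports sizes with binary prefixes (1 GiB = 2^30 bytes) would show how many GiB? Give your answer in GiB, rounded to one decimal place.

931.3 GiB

1000 GB × 1,000,000,000 bytes/GB = 1,000,000,000,000 bytes
1 GiB = 2^30 bytes = 1,073,741,824 bytes
1,000,000,000,000 / 1,073,741,824 = 931.3 GiB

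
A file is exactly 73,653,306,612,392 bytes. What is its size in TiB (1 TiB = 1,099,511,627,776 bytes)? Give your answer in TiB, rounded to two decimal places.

73,653,306,612,392 bytes given.
1 TiB = 1,099,511,627,776 bytes
73,653,306,612,392 / 1,099,511,627,776 = 66.99 TiB

66.99 TiB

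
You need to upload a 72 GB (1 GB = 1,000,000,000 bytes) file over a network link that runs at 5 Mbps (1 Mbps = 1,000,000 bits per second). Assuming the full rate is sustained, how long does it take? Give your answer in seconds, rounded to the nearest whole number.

115,200 seconds

72 GB = 72,000,000,000 bytes = 576,000,000,000 bits
5 Mbps = 5,000,000 bits/s
time = 576,000,000,000 / 5,000,000 = 115,200 s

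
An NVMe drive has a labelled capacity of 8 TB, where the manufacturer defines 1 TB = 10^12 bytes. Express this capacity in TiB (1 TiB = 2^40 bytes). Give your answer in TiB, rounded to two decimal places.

7.28 TiB

8 TB = 8 × 10^12 bytes = 8,000,000,000,000 bytes
1 TiB = 2^40 bytes = 1,099,511,627,776 bytes
8,000,000,000,000 / 1,099,511,627,776 = 7.28 TiB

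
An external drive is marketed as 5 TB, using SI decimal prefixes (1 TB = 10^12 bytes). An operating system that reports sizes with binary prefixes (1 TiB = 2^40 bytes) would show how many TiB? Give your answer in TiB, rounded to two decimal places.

5 TB × 1,000,000,000,000 bytes/TB = 5,000,000,000,000 bytes
1 TiB = 2^40 bytes = 1,099,511,627,776 bytes
5,000,000,000,000 / 1,099,511,627,776 = 4.55 TiB

4.55 TiB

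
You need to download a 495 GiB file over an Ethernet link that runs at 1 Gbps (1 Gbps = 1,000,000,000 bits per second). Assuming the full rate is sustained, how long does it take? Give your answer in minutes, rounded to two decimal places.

495 GiB = 531,502,202,880 bytes = 4,252,017,623,040 bits
1 Gbps = 1,000,000,000 bits/s
time = 4,252,017,623,040 / 1,000,000,000 = 4,252.018 s
4,252.018 s / 60 = 70.87 minutes

70.87 minutes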